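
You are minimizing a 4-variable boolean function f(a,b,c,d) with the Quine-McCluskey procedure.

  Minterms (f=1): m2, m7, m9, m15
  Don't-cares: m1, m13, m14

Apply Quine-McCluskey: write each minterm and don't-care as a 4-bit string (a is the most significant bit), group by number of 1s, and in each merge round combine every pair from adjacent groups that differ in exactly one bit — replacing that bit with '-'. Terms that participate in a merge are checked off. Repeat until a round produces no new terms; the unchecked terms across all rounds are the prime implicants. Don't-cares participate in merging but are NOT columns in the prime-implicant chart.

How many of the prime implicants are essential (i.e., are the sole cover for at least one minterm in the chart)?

size-2^0 implicants → 0001(✓)  0010  0111(✓)  1001(✓)  1101(✓)  1110(✓)  1111(✓)
size-2^1 implicants → -001  -111  1-01  11-1  111-
Unchecked terms (primes): -001, -111, 0010, 1-01, 11-1, 111-
Minterm coverage:
  m2 ⊆ 0010 [E]
  m7 ⊆ -111 [E]
  m9 ⊆ -001,1-01
  m15 ⊆ -111,11-1,111-
E = {-111, 0010}

2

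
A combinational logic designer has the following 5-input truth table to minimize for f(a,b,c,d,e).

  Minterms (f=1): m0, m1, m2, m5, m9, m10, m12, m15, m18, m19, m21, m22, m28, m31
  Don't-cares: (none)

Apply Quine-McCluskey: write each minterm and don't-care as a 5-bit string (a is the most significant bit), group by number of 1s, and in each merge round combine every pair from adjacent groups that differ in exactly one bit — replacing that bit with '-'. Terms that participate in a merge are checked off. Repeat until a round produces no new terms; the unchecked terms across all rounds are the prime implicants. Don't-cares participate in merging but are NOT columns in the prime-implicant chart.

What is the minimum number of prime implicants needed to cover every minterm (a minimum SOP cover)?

size-2^0 implicants → 00000(✓)  00001(✓)  00010(✓)  00101(✓)  01001(✓)  01010(✓)  01100(✓)  01111(✓)  10010(✓)  10011(✓)  10101(✓)  10110(✓)  11100(✓)  11111(✓)
size-2^1 implicants → -0010  -0101  -1100  -1111  0-001  0-010  00-01  000-0  0000-  10-10  1001-
Unchecked terms (primes): -0010, -0101, -1100, -1111, 0-001, 0-010, 00-01, 000-0, 0000-, 10-10, 1001-
Minterm coverage:
  m0 ⊆ 000-0,0000-
  m1 ⊆ 0-001,00-01,0000-
  m2 ⊆ -0010,0-010,000-0
  m5 ⊆ -0101,00-01
  m9 ⊆ 0-001 [E]
  m10 ⊆ 0-010 [E]
  m12 ⊆ -1100 [E]
  m15 ⊆ -1111 [E]
  m18 ⊆ -0010,10-10,1001-
  m19 ⊆ 1001- [E]
  m21 ⊆ -0101 [E]
  m22 ⊆ 10-10 [E]
  m28 ⊆ -1100 [E]
  m31 ⊆ -1111 [E]
E = {-0101, -1100, -1111, 0-001, 0-010, 10-10, 1001-}
Petrick residual → 000-0
Cover = b'cd'e + bcd'e' + bcde + a'c'd'e + a'c'de' + a'b'c'e' + ab'de' + ab'c'd  |cover|=8

8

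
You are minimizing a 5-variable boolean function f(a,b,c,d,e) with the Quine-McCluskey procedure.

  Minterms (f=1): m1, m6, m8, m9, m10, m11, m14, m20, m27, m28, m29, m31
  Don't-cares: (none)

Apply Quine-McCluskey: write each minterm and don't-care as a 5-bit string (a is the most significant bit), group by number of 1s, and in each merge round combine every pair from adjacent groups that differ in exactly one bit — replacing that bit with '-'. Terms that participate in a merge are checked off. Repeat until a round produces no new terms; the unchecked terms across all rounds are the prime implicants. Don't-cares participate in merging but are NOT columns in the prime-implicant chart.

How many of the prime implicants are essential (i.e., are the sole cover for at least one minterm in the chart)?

4

size-2^0 implicants → 00001(✓)  00110(✓)  01000(✓)  01001(✓)  01010(✓)  01011(✓)  01110(✓)  10100(✓)  11011(✓)  11100(✓)  11101(✓)  11111(✓)
size-2^1 implicants → -1011  0-001  0-110  01-10  010-0(✓)  010-1(✓)  0100-(✓)  0101-(✓)  1-100  11-11  111-1  1110-
size-2^2 implicants → 010--
Unchecked terms (primes): -1011, 0-001, 0-110, 01-10, 010--, 1-100, 11-11, 111-1, 1110-
Minterm coverage:
  m1 ⊆ 0-001 [E]
  m6 ⊆ 0-110 [E]
  m8 ⊆ 010-- [E]
  m9 ⊆ 0-001,010--
  m10 ⊆ 01-10,010--
  m11 ⊆ -1011,010--
  m14 ⊆ 0-110,01-10
  m20 ⊆ 1-100 [E]
  m27 ⊆ -1011,11-11
  m28 ⊆ 1-100,1110-
  m29 ⊆ 111-1,1110-
  m31 ⊆ 11-11,111-1
E = {0-001, 0-110, 010--, 1-100}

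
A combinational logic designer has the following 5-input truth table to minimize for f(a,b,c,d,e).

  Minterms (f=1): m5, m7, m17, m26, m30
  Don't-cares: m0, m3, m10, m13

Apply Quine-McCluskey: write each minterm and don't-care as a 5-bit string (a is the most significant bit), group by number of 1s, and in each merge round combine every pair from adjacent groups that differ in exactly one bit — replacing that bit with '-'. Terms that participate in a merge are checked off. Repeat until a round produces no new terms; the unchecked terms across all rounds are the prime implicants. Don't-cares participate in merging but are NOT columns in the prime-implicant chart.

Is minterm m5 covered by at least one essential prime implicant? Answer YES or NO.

NO

Round 0: 00000 00011✓ 00101✓ 00111✓ 01010✓ 01101✓ 10001 11010✓ 11110✓
Round 1: -1010 0-101 00-11 001-1 11-10
PIs = {-1010, 0-101, 00-11, 00000, 001-1, 10001, 11-10}
Coverage chart:
  m5: 0-101,001-1
  m7: 00-11,001-1
  m17: 10001 ←essential
  m26: -1010,11-10
  m30: 11-10 ←essential
Essential: 10001, 11-10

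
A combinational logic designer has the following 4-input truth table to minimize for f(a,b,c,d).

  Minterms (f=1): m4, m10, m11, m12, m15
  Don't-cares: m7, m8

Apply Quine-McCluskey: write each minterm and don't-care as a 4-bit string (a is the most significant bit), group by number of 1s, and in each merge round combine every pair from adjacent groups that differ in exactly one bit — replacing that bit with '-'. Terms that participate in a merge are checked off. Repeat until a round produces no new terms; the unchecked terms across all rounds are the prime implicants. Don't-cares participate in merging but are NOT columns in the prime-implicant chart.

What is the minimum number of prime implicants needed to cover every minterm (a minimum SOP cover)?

Round 0: 0100✓ 0111✓ 1000✓ 1010✓ 1011✓ 1100✓ 1111✓
Round 1: -100 -111 1-00 1-11 10-0 101-
PIs = {-100, -111, 1-00, 1-11, 10-0, 101-}
Coverage chart:
  m4: -100 ←essential
  m10: 10-0,101-
  m11: 1-11,101-
  m12: -100,1-00
  m15: -111,1-11
Essential: -100
Petrick residual → -111, 101-
Min cover (3 terms): bc'd' + bcd + ab'c

3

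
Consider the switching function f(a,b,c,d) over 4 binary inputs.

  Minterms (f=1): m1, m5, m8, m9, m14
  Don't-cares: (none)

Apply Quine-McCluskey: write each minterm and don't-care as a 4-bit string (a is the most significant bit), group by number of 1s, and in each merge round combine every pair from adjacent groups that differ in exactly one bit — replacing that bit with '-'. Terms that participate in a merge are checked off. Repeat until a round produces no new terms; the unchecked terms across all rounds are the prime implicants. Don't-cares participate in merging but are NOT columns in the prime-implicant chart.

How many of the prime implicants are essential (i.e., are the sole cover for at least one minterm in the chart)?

Round 0: 0001✓ 0101✓ 1000✓ 1001✓ 1110
Round 1: -001 0-01 100-
PIs = {-001, 0-01, 100-, 1110}
Coverage chart:
  m1: -001,0-01
  m5: 0-01 ←essential
  m8: 100- ←essential
  m9: -001,100-
  m14: 1110 ←essential
Essential: 0-01, 100-, 1110

3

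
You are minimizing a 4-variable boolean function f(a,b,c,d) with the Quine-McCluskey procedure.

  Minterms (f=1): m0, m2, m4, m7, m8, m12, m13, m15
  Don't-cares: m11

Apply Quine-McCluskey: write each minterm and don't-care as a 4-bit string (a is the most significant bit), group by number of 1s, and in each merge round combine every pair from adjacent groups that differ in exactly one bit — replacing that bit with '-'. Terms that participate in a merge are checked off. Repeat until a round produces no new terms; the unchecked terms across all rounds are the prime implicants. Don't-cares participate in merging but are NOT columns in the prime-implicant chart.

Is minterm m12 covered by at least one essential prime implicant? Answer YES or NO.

YES

size-2^0 implicants → 0000(✓)  0010(✓)  0100(✓)  0111(✓)  1000(✓)  1011(✓)  1100(✓)  1101(✓)  1111(✓)
size-2^1 implicants → -000(✓)  -100(✓)  -111  0-00(✓)  00-0  1-00(✓)  1-11  11-1  110-
size-2^2 implicants → --00
Unchecked terms (primes): --00, -111, 00-0, 1-11, 11-1, 110-
Minterm coverage:
  m0 ⊆ --00,00-0
  m2 ⊆ 00-0 [E]
  m4 ⊆ --00 [E]
  m7 ⊆ -111 [E]
  m8 ⊆ --00 [E]
  m12 ⊆ --00,110-
  m13 ⊆ 11-1,110-
  m15 ⊆ -111,1-11,11-1
E = {--00, -111, 00-0}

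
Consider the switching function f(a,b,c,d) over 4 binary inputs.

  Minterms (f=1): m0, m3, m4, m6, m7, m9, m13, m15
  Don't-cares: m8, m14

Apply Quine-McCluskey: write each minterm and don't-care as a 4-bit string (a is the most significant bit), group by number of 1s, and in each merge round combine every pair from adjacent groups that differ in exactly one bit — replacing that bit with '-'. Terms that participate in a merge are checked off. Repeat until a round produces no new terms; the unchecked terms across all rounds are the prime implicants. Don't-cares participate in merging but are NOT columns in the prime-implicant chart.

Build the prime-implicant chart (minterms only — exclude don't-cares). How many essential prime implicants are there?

1

[col 0] 0000*, 0011*, 0100*, 0110*, 0111*, 1000*, 1001*, 1101*, 1110*, 1111*
[col 1] -000, -110*, -111*, 0-00, 0-11, 01-0, 011-*, 1-01, 100-, 11-1, 111-*
[col 2] -11-
Prime implicants: -000, -11-, 0-00, 0-11, 01-0, 1-01, 100-, 11-1
PI chart (minterm → PIs covering it):
  0 | -000,0-00
  3 | 0-11  (sole → essential)
  4 | 0-00,01-0
  6 | -11-,01-0
  7 | -11-,0-11
  9 | 1-01,100-
  13 | 1-01,11-1
  15 | -11-,11-1
Essential prime implicants: 0-11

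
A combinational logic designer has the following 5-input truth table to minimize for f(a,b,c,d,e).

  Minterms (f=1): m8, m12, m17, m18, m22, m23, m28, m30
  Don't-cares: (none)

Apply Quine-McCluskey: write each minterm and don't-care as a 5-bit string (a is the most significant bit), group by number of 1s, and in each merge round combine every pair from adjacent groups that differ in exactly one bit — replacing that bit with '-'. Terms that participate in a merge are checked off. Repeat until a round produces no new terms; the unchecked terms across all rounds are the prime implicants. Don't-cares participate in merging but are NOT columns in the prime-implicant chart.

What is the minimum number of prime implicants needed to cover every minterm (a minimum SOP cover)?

5

[col 0] 01000*, 01100*, 10001, 10010*, 10110*, 10111*, 11100*, 11110*
[col 1] -1100, 01-00, 1-110, 10-10, 1011-, 111-0
Prime implicants: -1100, 01-00, 1-110, 10-10, 10001, 1011-, 111-0
PI chart (minterm → PIs covering it):
  8 | 01-00  (sole → essential)
  12 | -1100,01-00
  17 | 10001  (sole → essential)
  18 | 10-10  (sole → essential)
  22 | 1-110,10-10,1011-
  23 | 1011-  (sole → essential)
  28 | -1100,111-0
  30 | 1-110,111-0
Essential prime implicants: 01-00, 10-10, 10001, 1011-
Petrick residual → 111-0
Minimum SOP uses 5 PIs: a'bd'e' + ab'de' + ab'c'd'e + ab'cd + abce'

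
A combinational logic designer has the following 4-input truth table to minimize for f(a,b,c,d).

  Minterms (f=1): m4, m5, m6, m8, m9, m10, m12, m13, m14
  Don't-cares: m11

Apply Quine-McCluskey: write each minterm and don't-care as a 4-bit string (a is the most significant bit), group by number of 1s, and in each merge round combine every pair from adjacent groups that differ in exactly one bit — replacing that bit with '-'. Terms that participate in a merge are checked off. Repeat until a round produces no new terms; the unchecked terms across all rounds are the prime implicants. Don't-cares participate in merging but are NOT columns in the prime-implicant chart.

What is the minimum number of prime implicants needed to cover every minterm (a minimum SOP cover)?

[col 0] 0100*, 0101*, 0110*, 1000*, 1001*, 1010*, 1011*, 1100*, 1101*, 1110*
[col 1] -100*, -101*, -110*, 01-0*, 010-*, 1-00*, 1-01*, 1-10*, 10-0*, 10-1*, 100-*, 101-*, 11-0*, 110-*
[col 2] -1-0, -10-, 1--0, 1-0-, 10--
Prime implicants: -1-0, -10-, 1--0, 1-0-, 10--
PI chart (minterm → PIs covering it):
  4 | -1-0,-10-
  5 | -10-  (sole → essential)
  6 | -1-0  (sole → essential)
  8 | 1--0,1-0-,10--
  9 | 1-0-,10--
  10 | 1--0,10--
  12 | -1-0,-10-,1--0,1-0-
  13 | -10-,1-0-
  14 | -1-0,1--0
Essential prime implicants: -1-0, -10-
Petrick residual → 10--
Minimum SOP uses 3 PIs: bd' + bc' + ab'

3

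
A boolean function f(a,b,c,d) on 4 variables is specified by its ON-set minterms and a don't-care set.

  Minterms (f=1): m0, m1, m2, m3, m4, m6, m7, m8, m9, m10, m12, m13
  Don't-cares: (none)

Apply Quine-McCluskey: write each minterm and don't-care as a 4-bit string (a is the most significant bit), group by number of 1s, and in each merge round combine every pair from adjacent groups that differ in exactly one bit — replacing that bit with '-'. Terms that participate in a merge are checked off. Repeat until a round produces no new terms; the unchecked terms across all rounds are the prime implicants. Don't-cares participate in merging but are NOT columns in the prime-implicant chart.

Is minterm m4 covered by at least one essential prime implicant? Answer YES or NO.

NO

size-2^0 implicants → 0000(✓)  0001(✓)  0010(✓)  0011(✓)  0100(✓)  0110(✓)  0111(✓)  1000(✓)  1001(✓)  1010(✓)  1100(✓)  1101(✓)
size-2^1 implicants → -000(✓)  -001(✓)  -010(✓)  -100(✓)  0-00(✓)  0-10(✓)  0-11(✓)  00-0(✓)  00-1(✓)  000-(✓)  001-(✓)  01-0(✓)  011-(✓)  1-00(✓)  1-01(✓)  10-0(✓)  100-(✓)  110-(✓)
size-2^2 implicants → --00  -0-0  -00-  0--0  0-1-  00--  1-0-
Unchecked terms (primes): --00, -0-0, -00-, 0--0, 0-1-, 00--, 1-0-
Minterm coverage:
  m0 ⊆ --00,-0-0,-00-,0--0,00--
  m1 ⊆ -00-,00--
  m2 ⊆ -0-0,0--0,0-1-,00--
  m3 ⊆ 0-1-,00--
  m4 ⊆ --00,0--0
  m6 ⊆ 0--0,0-1-
  m7 ⊆ 0-1- [E]
  m8 ⊆ --00,-0-0,-00-,1-0-
  m9 ⊆ -00-,1-0-
  m10 ⊆ -0-0 [E]
  m12 ⊆ --00,1-0-
  m13 ⊆ 1-0- [E]
E = {-0-0, 0-1-, 1-0-}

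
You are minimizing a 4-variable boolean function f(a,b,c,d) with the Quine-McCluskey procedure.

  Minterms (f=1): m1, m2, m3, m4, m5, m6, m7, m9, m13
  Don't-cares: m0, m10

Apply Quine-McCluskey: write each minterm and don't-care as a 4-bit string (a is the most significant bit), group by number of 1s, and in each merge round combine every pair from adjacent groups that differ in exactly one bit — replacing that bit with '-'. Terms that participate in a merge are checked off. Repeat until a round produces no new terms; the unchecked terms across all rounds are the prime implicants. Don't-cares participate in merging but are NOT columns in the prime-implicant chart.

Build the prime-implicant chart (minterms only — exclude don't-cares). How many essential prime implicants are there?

[col 0] 0000*, 0001*, 0010*, 0011*, 0100*, 0101*, 0110*, 0111*, 1001*, 1010*, 1101*
[col 1] -001*, -010, -101*, 0-00*, 0-01*, 0-10*, 0-11*, 00-0*, 00-1*, 000-*, 001-*, 01-0*, 01-1*, 010-*, 011-*, 1-01*
[col 2] --01, 0--0*, 0--1*, 0-0-*, 0-1-*, 00--*, 01--*
[col 3] 0---
Prime implicants: --01, -010, 0---
PI chart (minterm → PIs covering it):
  1 | --01,0---
  2 | -010,0---
  3 | 0---  (sole → essential)
  4 | 0---  (sole → essential)
  5 | --01,0---
  6 | 0---  (sole → essential)
  7 | 0---  (sole → essential)
  9 | --01  (sole → essential)
  13 | --01  (sole → essential)
Essential prime implicants: --01, 0---

2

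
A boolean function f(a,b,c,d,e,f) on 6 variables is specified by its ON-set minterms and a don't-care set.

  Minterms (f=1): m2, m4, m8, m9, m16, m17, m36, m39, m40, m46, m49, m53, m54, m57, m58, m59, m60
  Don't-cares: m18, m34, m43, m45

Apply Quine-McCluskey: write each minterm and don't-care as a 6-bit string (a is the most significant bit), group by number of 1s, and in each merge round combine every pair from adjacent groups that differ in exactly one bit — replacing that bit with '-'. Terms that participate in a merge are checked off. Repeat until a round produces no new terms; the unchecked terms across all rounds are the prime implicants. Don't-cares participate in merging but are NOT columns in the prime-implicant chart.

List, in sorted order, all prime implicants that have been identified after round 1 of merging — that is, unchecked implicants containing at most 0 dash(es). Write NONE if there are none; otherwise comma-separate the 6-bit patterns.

[col 0] 000010*, 000100*, 001000*, 001001*, 010000*, 010001*, 010010*, 100010*, 100100*, 100111, 101000*, 101011*, 101101, 101110, 110001*, 110101*, 110110, 111001*, 111010*, 111011*, 111100
[col 1] -00010, -00100, -01000, -10001, 0-0010, 00100-, 0100-0, 01000-, 1-1011, 11-001, 110-01, 1110-1, 11101-
Prime implicants: -00010, -00100, -01000, -10001, 0-0010, 00100-, 0100-0, 01000-, 1-1011, 100111, 101101, 101110, 11-001, 110-01, 110110, 1110-1, 11101-, 111100

100111, 101101, 101110, 110110, 111100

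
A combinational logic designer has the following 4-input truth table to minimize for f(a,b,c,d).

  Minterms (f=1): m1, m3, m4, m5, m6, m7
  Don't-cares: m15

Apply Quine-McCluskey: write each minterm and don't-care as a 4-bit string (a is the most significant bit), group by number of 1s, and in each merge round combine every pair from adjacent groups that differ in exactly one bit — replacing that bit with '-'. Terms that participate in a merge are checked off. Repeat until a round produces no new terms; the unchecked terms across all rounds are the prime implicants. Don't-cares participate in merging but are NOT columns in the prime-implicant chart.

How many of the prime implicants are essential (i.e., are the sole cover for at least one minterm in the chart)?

size-2^0 implicants → 0001(✓)  0011(✓)  0100(✓)  0101(✓)  0110(✓)  0111(✓)  1111(✓)
size-2^1 implicants → -111  0-01(✓)  0-11(✓)  00-1(✓)  01-0(✓)  01-1(✓)  010-(✓)  011-(✓)
size-2^2 implicants → 0--1  01--
Unchecked terms (primes): -111, 0--1, 01--
Minterm coverage:
  m1 ⊆ 0--1 [E]
  m3 ⊆ 0--1 [E]
  m4 ⊆ 01-- [E]
  m5 ⊆ 0--1,01--
  m6 ⊆ 01-- [E]
  m7 ⊆ -111,0--1,01--
E = {0--1, 01--}

2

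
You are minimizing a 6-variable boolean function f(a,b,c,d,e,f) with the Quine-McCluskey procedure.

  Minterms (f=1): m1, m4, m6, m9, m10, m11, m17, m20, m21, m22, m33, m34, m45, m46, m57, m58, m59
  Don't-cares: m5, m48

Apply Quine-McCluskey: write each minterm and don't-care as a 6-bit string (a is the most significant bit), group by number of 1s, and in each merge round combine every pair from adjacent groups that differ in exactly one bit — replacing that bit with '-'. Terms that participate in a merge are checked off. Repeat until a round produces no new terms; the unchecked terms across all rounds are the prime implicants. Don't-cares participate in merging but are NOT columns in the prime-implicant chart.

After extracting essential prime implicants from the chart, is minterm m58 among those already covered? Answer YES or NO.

size-2^0 implicants → 000001(✓)  000100(✓)  000101(✓)  000110(✓)  001001(✓)  001010(✓)  001011(✓)  010001(✓)  010100(✓)  010101(✓)  010110(✓)  100001(✓)  100010  101101  101110  110000  111001(✓)  111010(✓)  111011(✓)
size-2^1 implicants → -00001  0-0001(✓)  0-0100(✓)  0-0101(✓)  0-0110(✓)  00-001  000-01(✓)  0001-0(✓)  00010-(✓)  0010-1  00101-  010-01(✓)  0101-0(✓)  01010-(✓)  1110-1  11101-
size-2^2 implicants → 0-0-01  0-01-0  0-010-
Unchecked terms (primes): -00001, 0-0-01, 0-01-0, 0-010-, 00-001, 0010-1, 00101-, 100010, 101101, 101110, 110000, 1110-1, 11101-
Minterm coverage:
  m1 ⊆ -00001,0-0-01,00-001
  m4 ⊆ 0-01-0,0-010-
  m6 ⊆ 0-01-0 [E]
  m9 ⊆ 00-001,0010-1
  m10 ⊆ 00101- [E]
  m11 ⊆ 0010-1,00101-
  m17 ⊆ 0-0-01 [E]
  m20 ⊆ 0-01-0,0-010-
  m21 ⊆ 0-0-01,0-010-
  m22 ⊆ 0-01-0 [E]
  m33 ⊆ -00001 [E]
  m34 ⊆ 100010 [E]
  m45 ⊆ 101101 [E]
  m46 ⊆ 101110 [E]
  m57 ⊆ 1110-1 [E]
  m58 ⊆ 11101- [E]
  m59 ⊆ 1110-1,11101-
E = {-00001, 0-0-01, 0-01-0, 00101-, 100010, 101101, 101110, 1110-1, 11101-}

YES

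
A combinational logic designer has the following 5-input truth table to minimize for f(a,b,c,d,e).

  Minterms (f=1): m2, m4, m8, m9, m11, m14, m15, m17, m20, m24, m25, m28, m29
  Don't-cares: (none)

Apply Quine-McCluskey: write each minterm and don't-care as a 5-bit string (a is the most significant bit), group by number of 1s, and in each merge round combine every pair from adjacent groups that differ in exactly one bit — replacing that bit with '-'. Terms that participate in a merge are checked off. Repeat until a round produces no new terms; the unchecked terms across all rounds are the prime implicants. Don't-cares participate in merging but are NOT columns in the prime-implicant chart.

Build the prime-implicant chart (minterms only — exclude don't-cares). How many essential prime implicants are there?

6

[col 0] 00010, 00100*, 01000*, 01001*, 01011*, 01110*, 01111*, 10001*, 10100*, 11000*, 11001*, 11100*, 11101*
[col 1] -0100, -1000*, -1001*, 01-11, 010-1, 0100-*, 0111-, 1-001, 1-100, 11-00*, 11-01*, 1100-*, 1110-*
[col 2] -100-, 11-0-
Prime implicants: -0100, -100-, 00010, 01-11, 010-1, 0111-, 1-001, 1-100, 11-0-
PI chart (minterm → PIs covering it):
  2 | 00010  (sole → essential)
  4 | -0100  (sole → essential)
  8 | -100-  (sole → essential)
  9 | -100-,010-1
  11 | 01-11,010-1
  14 | 0111-  (sole → essential)
  15 | 01-11,0111-
  17 | 1-001  (sole → essential)
  20 | -0100,1-100
  24 | -100-,11-0-
  25 | -100-,1-001,11-0-
  28 | 1-100,11-0-
  29 | 11-0-  (sole → essential)
Essential prime implicants: -0100, -100-, 00010, 0111-, 1-001, 11-0-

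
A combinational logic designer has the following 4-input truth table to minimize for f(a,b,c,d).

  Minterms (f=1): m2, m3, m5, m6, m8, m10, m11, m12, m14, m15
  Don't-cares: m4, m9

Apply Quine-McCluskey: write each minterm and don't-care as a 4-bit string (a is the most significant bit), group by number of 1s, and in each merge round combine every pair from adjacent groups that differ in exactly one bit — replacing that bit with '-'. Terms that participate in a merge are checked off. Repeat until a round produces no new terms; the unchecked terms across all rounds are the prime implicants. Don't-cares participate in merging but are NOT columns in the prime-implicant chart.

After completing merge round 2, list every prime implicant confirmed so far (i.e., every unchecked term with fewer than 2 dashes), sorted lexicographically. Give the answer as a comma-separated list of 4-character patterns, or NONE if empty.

010-

[col 0] 0010*, 0011*, 0100*, 0101*, 0110*, 1000*, 1001*, 1010*, 1011*, 1100*, 1110*, 1111*
[col 1] -010*, -011*, -100*, -110*, 0-10*, 001-*, 01-0*, 010-, 1-00*, 1-10*, 1-11*, 10-0*, 10-1*, 100-*, 101-*, 11-0*, 111-*
[col 2] --10, -01-, -1-0, 1--0, 1-1-, 10--
Prime implicants: --10, -01-, -1-0, 010-, 1--0, 1-1-, 10--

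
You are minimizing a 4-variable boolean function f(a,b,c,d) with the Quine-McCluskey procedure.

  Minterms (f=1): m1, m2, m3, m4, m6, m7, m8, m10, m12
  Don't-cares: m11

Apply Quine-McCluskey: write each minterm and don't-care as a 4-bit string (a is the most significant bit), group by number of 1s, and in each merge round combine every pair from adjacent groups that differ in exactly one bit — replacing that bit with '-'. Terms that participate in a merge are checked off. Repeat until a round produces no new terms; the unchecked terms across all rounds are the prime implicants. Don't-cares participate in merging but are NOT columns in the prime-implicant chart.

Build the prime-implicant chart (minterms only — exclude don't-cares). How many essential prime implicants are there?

[col 0] 0001*, 0010*, 0011*, 0100*, 0110*, 0111*, 1000*, 1010*, 1011*, 1100*
[col 1] -010*, -011*, -100, 0-10*, 0-11*, 00-1, 001-*, 01-0, 011-*, 1-00, 10-0, 101-*
[col 2] -01-, 0-1-
Prime implicants: -01-, -100, 0-1-, 00-1, 01-0, 1-00, 10-0
PI chart (minterm → PIs covering it):
  1 | 00-1  (sole → essential)
  2 | -01-,0-1-
  3 | -01-,0-1-,00-1
  4 | -100,01-0
  6 | 0-1-,01-0
  7 | 0-1-  (sole → essential)
  8 | 1-00,10-0
  10 | -01-,10-0
  12 | -100,1-00
Essential prime implicants: 0-1-, 00-1

2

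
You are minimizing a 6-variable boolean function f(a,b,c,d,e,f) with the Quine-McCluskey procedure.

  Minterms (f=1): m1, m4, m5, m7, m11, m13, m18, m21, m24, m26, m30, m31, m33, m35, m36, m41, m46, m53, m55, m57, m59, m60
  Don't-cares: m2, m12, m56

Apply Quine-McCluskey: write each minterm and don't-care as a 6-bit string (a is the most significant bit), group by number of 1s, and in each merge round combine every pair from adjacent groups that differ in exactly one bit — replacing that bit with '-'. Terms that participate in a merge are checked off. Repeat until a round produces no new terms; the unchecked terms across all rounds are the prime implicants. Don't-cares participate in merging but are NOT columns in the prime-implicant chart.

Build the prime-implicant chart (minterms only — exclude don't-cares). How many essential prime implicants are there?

10

size-2^0 implicants → 000001(✓)  000010(✓)  000100(✓)  000101(✓)  000111(✓)  001011  001100(✓)  001101(✓)  010010(✓)  010101(✓)  011000(✓)  011010(✓)  011110(✓)  011111(✓)  100001(✓)  100011(✓)  100100(✓)  101001(✓)  101110  110101(✓)  110111(✓)  111000(✓)  111001(✓)  111011(✓)  111100(✓)
size-2^1 implicants → -00001  -00100  -10101  -11000  0-0010  0-0101  00-100(✓)  00-101(✓)  000-01  0001-1  00010-(✓)  00110-(✓)  01-010  011-10  0110-0  01111-  1-1001  10-001  1000-1  1101-1  111-00  1110-1  11100-
size-2^2 implicants → 00-10-
Unchecked terms (primes): -00001, -00100, -10101, -11000, 0-0010, 0-0101, 00-10-, 000-01, 0001-1, 001011, 01-010, 011-10, 0110-0, 01111-, 1-1001, 10-001, 1000-1, 101110, 1101-1, 111-00, 1110-1, 11100-
Minterm coverage:
  m1 ⊆ -00001,000-01
  m4 ⊆ -00100,00-10-
  m5 ⊆ 0-0101,00-10-,000-01,0001-1
  m7 ⊆ 0001-1 [E]
  m11 ⊆ 001011 [E]
  m13 ⊆ 00-10- [E]
  m18 ⊆ 0-0010,01-010
  m21 ⊆ -10101,0-0101
  m24 ⊆ -11000,0110-0
  m26 ⊆ 01-010,011-10,0110-0
  m30 ⊆ 011-10,01111-
  m31 ⊆ 01111- [E]
  m33 ⊆ -00001,10-001,1000-1
  m35 ⊆ 1000-1 [E]
  m36 ⊆ -00100 [E]
  m41 ⊆ 1-1001,10-001
  m46 ⊆ 101110 [E]
  m53 ⊆ -10101,1101-1
  m55 ⊆ 1101-1 [E]
  m57 ⊆ 1-1001,1110-1,11100-
  m59 ⊆ 1110-1 [E]
  m60 ⊆ 111-00 [E]
E = {-00100, 00-10-, 0001-1, 001011, 01111-, 1000-1, 101110, 1101-1, 111-00, 1110-1}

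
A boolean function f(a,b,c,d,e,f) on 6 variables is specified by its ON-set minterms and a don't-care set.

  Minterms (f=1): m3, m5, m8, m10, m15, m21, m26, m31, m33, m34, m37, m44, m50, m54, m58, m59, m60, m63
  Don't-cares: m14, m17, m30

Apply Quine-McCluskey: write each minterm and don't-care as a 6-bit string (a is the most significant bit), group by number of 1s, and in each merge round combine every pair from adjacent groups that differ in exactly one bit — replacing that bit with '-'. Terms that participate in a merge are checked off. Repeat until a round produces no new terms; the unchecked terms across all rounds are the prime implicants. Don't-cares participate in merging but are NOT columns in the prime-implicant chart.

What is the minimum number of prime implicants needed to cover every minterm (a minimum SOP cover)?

size-2^0 implicants → 000011  000101(✓)  001000(✓)  001010(✓)  001110(✓)  001111(✓)  010001(✓)  010101(✓)  011010(✓)  011110(✓)  011111(✓)  100001(✓)  100010(✓)  100101(✓)  101100(✓)  110010(✓)  110110(✓)  111010(✓)  111011(✓)  111100(✓)  111111(✓)
size-2^1 implicants → -00101  -11010  -11111  0-0101  0-1010(✓)  0-1110(✓)  0-1111(✓)  001-10(✓)  0010-0  00111-(✓)  010-01  011-10(✓)  01111-(✓)  1-0010  1-1100  100-01  11-010  110-10  111-11  11101-
size-2^2 implicants → 0-1-10  0-111-
Unchecked terms (primes): -00101, -11010, -11111, 0-0101, 0-1-10, 0-111-, 000011, 0010-0, 010-01, 1-0010, 1-1100, 100-01, 11-010, 110-10, 111-11, 11101-
Minterm coverage:
  m3 ⊆ 000011 [E]
  m5 ⊆ -00101,0-0101
  m8 ⊆ 0010-0 [E]
  m10 ⊆ 0-1-10,0010-0
  m15 ⊆ 0-111- [E]
  m21 ⊆ 0-0101,010-01
  m26 ⊆ -11010,0-1-10
  m31 ⊆ -11111,0-111-
  m33 ⊆ 100-01 [E]
  m34 ⊆ 1-0010 [E]
  m37 ⊆ -00101,100-01
  m44 ⊆ 1-1100 [E]
  m50 ⊆ 1-0010,11-010,110-10
  m54 ⊆ 110-10 [E]
  m58 ⊆ -11010,11-010,11101-
  m59 ⊆ 111-11,11101-
  m60 ⊆ 1-1100 [E]
  m63 ⊆ -11111,111-11
E = {0-111-, 000011, 0010-0, 1-0010, 1-1100, 100-01, 110-10}
Petrick residual → -11010, 0-0101, 111-11
Cover = bcd'ef' + a'c'de'f + a'cde + a'b'c'd'ef + a'b'cd'f' + ac'd'ef' + acde'f' + ab'c'e'f + abc'ef' + abcef  |cover|=10

10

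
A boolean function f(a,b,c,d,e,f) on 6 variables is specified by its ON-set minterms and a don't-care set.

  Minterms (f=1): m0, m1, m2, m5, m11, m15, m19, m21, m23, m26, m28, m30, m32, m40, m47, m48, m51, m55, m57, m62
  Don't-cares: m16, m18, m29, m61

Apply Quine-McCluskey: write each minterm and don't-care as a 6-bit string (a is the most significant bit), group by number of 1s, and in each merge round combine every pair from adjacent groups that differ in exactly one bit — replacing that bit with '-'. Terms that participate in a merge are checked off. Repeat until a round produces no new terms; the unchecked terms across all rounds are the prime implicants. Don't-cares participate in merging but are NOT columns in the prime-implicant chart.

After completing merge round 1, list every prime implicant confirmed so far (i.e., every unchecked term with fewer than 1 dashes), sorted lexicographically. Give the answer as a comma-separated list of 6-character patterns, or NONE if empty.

size-2^0 implicants → 000000(✓)  000001(✓)  000010(✓)  000101(✓)  001011(✓)  001111(✓)  010000(✓)  010010(✓)  010011(✓)  010101(✓)  010111(✓)  011010(✓)  011100(✓)  011101(✓)  011110(✓)  100000(✓)  101000(✓)  101111(✓)  110000(✓)  110011(✓)  110111(✓)  111001(✓)  111101(✓)  111110(✓)
size-2^1 implicants → -00000(✓)  -01111  -10000(✓)  -10011(✓)  -10111(✓)  -11101  -11110  0-0000(✓)  0-0010(✓)  0-0101  000-01  0000-0(✓)  00000-  001-11  01-010  01-101  010-11(✓)  0100-0(✓)  01001-  0101-1  011-10  0111-0  01110-  1-0000(✓)  10-000  110-11(✓)  111-01
size-2^2 implicants → --0000  -10-11  0-00-0
Unchecked terms (primes): --0000, -01111, -10-11, -11101, -11110, 0-00-0, 0-0101, 000-01, 00000-, 001-11, 01-010, 01-101, 01001-, 0101-1, 011-10, 0111-0, 01110-, 10-000, 111-01

NONE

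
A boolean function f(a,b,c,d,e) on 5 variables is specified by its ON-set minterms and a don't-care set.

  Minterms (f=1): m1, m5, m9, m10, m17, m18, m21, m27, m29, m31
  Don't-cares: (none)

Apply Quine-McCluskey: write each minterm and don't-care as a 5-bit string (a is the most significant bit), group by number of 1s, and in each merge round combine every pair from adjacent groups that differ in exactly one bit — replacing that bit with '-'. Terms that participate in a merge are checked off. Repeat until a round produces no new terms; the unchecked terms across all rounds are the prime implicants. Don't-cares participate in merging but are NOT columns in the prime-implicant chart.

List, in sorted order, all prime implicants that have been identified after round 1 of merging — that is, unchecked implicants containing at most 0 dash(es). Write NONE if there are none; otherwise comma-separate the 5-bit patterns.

[col 0] 00001*, 00101*, 01001*, 01010, 10001*, 10010, 10101*, 11011*, 11101*, 11111*
[col 1] -0001*, -0101*, 0-001, 00-01*, 1-101, 10-01*, 11-11, 111-1
[col 2] -0-01
Prime implicants: -0-01, 0-001, 01010, 1-101, 10010, 11-11, 111-1

01010, 10010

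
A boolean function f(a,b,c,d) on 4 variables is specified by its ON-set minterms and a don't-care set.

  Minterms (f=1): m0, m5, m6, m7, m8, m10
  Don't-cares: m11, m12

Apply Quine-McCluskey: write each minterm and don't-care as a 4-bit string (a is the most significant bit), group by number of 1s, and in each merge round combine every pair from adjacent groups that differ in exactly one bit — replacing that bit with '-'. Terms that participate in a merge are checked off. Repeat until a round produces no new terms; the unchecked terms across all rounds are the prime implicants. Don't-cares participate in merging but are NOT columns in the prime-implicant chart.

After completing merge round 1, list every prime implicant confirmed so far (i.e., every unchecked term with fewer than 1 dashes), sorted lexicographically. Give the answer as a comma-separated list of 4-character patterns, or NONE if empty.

[col 0] 0000*, 0101*, 0110*, 0111*, 1000*, 1010*, 1011*, 1100*
[col 1] -000, 01-1, 011-, 1-00, 10-0, 101-
Prime implicants: -000, 01-1, 011-, 1-00, 10-0, 101-

NONE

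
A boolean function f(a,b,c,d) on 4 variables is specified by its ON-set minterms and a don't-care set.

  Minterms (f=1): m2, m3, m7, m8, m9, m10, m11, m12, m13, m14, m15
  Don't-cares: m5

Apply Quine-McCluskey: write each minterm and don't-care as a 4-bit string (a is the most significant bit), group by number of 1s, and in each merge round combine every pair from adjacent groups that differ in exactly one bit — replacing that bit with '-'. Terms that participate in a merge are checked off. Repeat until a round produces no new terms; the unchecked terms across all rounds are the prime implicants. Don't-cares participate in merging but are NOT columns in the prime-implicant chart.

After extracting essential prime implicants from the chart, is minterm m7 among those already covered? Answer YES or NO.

Round 0: 0010✓ 0011✓ 0101✓ 0111✓ 1000✓ 1001✓ 1010✓ 1011✓ 1100✓ 1101✓ 1110✓ 1111✓
Round 1: -010✓ -011✓ -101✓ -111✓ 0-11✓ 001-✓ 01-1✓ 1-00✓ 1-01✓ 1-10✓ 1-11✓ 10-0✓ 10-1✓ 100-✓ 101-✓ 11-0✓ 11-1✓ 110-✓ 111-✓
Round 2: --11 -01- -1-1 1--0✓ 1--1✓ 1-0-✓ 1-1-✓ 10--✓ 11--✓
Round 3: 1---
PIs = {--11, -01-, -1-1, 1---}
Coverage chart:
  m2: -01- ←essential
  m3: --11,-01-
  m7: --11,-1-1
  m8: 1--- ←essential
  m9: 1--- ←essential
  m10: -01-,1---
  m11: --11,-01-,1---
  m12: 1--- ←essential
  m13: -1-1,1---
  m14: 1--- ←essential
  m15: --11,-1-1,1---
Essential: -01-, 1---

NO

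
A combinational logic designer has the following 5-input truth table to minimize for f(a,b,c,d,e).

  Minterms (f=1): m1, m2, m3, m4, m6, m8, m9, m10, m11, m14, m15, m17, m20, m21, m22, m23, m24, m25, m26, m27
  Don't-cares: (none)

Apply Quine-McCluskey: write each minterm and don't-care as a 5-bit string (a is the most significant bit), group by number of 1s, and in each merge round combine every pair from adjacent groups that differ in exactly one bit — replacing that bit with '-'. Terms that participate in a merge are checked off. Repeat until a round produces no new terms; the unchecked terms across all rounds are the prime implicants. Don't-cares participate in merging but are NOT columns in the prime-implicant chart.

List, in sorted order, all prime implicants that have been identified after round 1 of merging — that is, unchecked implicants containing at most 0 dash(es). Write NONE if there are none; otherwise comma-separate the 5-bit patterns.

NONE

Round 0: 00001✓ 00010✓ 00011✓ 00100✓ 00110✓ 01000✓ 01001✓ 01010✓ 01011✓ 01110✓ 01111✓ 10001✓ 10100✓ 10101✓ 10110✓ 10111✓ 11000✓ 11001✓ 11010✓ 11011✓
Round 1: -0001✓ -0100✓ -0110✓ -1000✓ -1001✓ -1010✓ -1011✓ 0-001✓ 0-010✓ 0-011✓ 0-110✓ 00-10✓ 000-1✓ 0001-✓ 001-0✓ 01-10✓ 01-11✓ 010-0✓ 010-1✓ 0100-✓ 0101-✓ 0111-✓ 1-001✓ 10-01 101-0✓ 101-1✓ 1010-✓ 1011-✓ 110-0✓ 110-1✓ 1100-✓ 1101-✓
Round 2: --001 -01-0 -10-0✓ -10-1✓ -100-✓ -101-✓ 0--10 0-0-1 0-01- 01-1- 010--✓ 101-- 110--✓
Round 3: -10--
PIs = {--001, -01-0, -10--, 0--10, 0-0-1, 0-01-, 01-1-, 10-01, 101--}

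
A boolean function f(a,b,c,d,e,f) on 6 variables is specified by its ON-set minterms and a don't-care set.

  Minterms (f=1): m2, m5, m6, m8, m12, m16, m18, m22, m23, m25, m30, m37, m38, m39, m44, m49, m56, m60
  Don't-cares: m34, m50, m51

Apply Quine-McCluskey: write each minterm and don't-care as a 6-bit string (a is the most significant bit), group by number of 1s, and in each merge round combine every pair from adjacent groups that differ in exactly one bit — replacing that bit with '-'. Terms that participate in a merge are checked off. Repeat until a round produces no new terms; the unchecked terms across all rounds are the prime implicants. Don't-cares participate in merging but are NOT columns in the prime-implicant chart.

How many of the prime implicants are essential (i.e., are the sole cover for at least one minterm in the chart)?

Round 0: 000010✓ 000101✓ 000110✓ 001000✓ 001100✓ 010000✓ 010010✓ 010110✓ 010111✓ 011001 011110✓ 100010✓ 100101✓ 100110✓ 100111✓ 101100✓ 110001✓ 110010✓ 110011✓ 111000✓ 111100✓
Round 1: -00010✓ -00101 -00110✓ -01100 -10010✓ 0-0010✓ 0-0110✓ 000-10✓ 001-00 01-110 010-10✓ 0100-0 01011- 1-0010✓ 1-1100 100-10✓ 1001-1 10011- 1100-1 11001- 111-00
Round 2: --0010 -00-10 0-0-10
PIs = {--0010, -00-10, -00101, -01100, 0-0-10, 001-00, 01-110, 0100-0, 01011-, 011001, 1-1100, 1001-1, 10011-, 1100-1, 11001-, 111-00}
Coverage chart:
  m2: --0010,-00-10,0-0-10
  m5: -00101 ←essential
  m6: -00-10,0-0-10
  m8: 001-00 ←essential
  m12: -01100,001-00
  m16: 0100-0 ←essential
  m18: --0010,0-0-10,0100-0
  m22: 0-0-10,01-110,01011-
  m23: 01011- ←essential
  m25: 011001 ←essential
  m30: 01-110 ←essential
  m37: -00101,1001-1
  m38: -00-10,10011-
  m39: 1001-1,10011-
  m44: -01100,1-1100
  m49: 1100-1 ←essential
  m56: 111-00 ←essential
  m60: 1-1100,111-00
Essential: -00101, 001-00, 01-110, 0100-0, 01011-, 011001, 1100-1, 111-00

8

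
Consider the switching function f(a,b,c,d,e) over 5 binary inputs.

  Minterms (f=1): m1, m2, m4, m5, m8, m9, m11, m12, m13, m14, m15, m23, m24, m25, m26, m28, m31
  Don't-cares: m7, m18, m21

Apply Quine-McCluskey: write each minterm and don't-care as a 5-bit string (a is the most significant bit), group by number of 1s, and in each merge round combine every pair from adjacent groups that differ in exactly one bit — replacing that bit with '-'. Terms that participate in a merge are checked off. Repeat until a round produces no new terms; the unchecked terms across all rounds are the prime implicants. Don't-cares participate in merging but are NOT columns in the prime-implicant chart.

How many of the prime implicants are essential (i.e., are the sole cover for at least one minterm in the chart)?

8

size-2^0 implicants → 00001(✓)  00010(✓)  00100(✓)  00101(✓)  00111(✓)  01000(✓)  01001(✓)  01011(✓)  01100(✓)  01101(✓)  01110(✓)  01111(✓)  10010(✓)  10101(✓)  10111(✓)  11000(✓)  11001(✓)  11010(✓)  11100(✓)  11111(✓)
size-2^1 implicants → -0010  -0101(✓)  -0111(✓)  -1000(✓)  -1001(✓)  -1100(✓)  -1111(✓)  0-001(✓)  0-100(✓)  0-101(✓)  0-111(✓)  00-01(✓)  001-1(✓)  0010-(✓)  01-00(✓)  01-01(✓)  01-11(✓)  010-1(✓)  0100-(✓)  011-0(✓)  011-1(✓)  0110-(✓)  0111-(✓)  1-010  1-111(✓)  101-1(✓)  11-00(✓)  110-0  1100-(✓)
size-2^2 implicants → --111  -01-1  -1-00  -100-  0--01  0-1-1  0-10-  01--1  01-0-  011--
Unchecked terms (primes): --111, -0010, -01-1, -1-00, -100-, 0--01, 0-1-1, 0-10-, 01--1, 01-0-, 011--, 1-010, 110-0
Minterm coverage:
  m1 ⊆ 0--01 [E]
  m2 ⊆ -0010 [E]
  m4 ⊆ 0-10- [E]
  m5 ⊆ -01-1,0--01,0-1-1,0-10-
  m8 ⊆ -1-00,-100-,01-0-
  m9 ⊆ -100-,0--01,01--1,01-0-
  m11 ⊆ 01--1 [E]
  m12 ⊆ -1-00,0-10-,01-0-,011--
  m13 ⊆ 0--01,0-1-1,0-10-,01--1,01-0-,011--
  m14 ⊆ 011-- [E]
  m15 ⊆ --111,0-1-1,01--1,011--
  m23 ⊆ --111,-01-1
  m24 ⊆ -1-00,-100-,110-0
  m25 ⊆ -100- [E]
  m26 ⊆ 1-010,110-0
  m28 ⊆ -1-00 [E]
  m31 ⊆ --111 [E]
E = {--111, -0010, -1-00, -100-, 0--01, 0-10-, 01--1, 011--}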